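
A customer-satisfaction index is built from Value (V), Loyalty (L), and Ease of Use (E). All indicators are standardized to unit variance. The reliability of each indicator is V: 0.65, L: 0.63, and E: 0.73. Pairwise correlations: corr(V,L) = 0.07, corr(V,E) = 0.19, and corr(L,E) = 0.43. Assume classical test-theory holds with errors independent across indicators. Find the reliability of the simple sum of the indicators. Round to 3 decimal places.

0.774

Var(V+L+E) = 3 + 2·[0.07 + 0.19 + 0.43] = 3 + 1.38 = 4.38.
Under uncorrelated errors the observed covariances equal the true-score covariances, so only the own-variance terms attenuate.
True-score variance = [0.65 + 0.63 + 0.73] + 1.38 = 2.01 + 1.38 = 3.39.
Reliability = 3.39 / 4.38 = 0.774.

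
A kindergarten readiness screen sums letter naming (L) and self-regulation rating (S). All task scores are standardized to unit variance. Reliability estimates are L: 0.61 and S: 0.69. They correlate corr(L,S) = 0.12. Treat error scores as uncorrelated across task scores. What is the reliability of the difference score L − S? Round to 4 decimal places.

0.6023

Var(L−S) = 1 + 1 − 2·0.12 = 2 − 0.24 = 1.76.
Because errors are independent across components, Cov(Tᵢ,Tⱼ) = Cov(Xᵢ,Xⱼ); the off-diagonal part of the true-score variance is the same as above.
True-score variance = [0.61 + 0.69] − 0.24 = 1.3 − 0.24 = 1.06.
Reliability = 1.06 / 1.76 = 0.6023.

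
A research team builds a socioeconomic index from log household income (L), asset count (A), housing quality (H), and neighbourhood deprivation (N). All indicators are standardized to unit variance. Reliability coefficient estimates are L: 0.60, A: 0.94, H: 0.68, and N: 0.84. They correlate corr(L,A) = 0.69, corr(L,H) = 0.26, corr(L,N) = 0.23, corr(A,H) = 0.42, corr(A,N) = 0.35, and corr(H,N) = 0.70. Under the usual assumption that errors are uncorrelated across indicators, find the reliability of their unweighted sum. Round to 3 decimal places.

Var(L+A+H+N) = 4 + 2·[0.69 + 0.26 + 0.23 + 0.42 + 0.35 + 0.70] = 4 + 5.3 = 9.3.
With uncorrelated errors the cross-covariances are all true-score covariance, so they carry over unchanged; only the diagonal terms shrink to ρᵢσᵢ².
True-score variance = [0.60 + 0.94 + 0.68 + 0.84] + 5.3 = 3.06 + 5.3 = 8.36.
Reliability = 8.36 / 9.3 = 0.899.

0.899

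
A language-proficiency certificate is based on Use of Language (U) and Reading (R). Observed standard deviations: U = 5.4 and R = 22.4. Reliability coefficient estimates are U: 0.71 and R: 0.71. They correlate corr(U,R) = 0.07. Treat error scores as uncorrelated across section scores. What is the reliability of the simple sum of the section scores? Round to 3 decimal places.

Var(U+R) = 5.4² + 22.4² + 2·[5.4·22.4·0.07] = 530.92 + 16.9344 = 547.854.
Under uncorrelated errors the observed covariances equal the true-score covariances, so only the own-variance terms attenuate.
True-score variance = [5.4²·0.71 + 22.4²·0.71] + 16.9344 = 376.953 + 16.9344 = 393.888.
Reliability = 393.888 / 547.854 = 0.719.

0.719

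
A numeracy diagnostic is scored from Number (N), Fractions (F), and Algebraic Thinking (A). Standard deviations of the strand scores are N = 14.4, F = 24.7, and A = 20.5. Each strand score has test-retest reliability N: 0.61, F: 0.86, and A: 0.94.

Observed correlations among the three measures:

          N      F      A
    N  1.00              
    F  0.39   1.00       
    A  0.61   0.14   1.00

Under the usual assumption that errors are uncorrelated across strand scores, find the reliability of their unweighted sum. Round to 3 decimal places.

0.905

Var(N+F+A) = 14.4² + 24.7² + 20.5² + 2·[14.4·24.7·0.39 + 14.4·20.5·0.61 + 24.7·20.5·0.14] = 1237.7 + 779.352 = 2017.05.
Under uncorrelated errors the observed covariances equal the true-score covariances, so only the own-variance terms attenuate.
True-score variance = [14.4²·0.61 + 24.7²·0.86 + 20.5²·0.94] + 779.352 = 1046.2 + 779.352 = 1825.55.
Reliability = 1825.55 / 2017.05 = 0.905.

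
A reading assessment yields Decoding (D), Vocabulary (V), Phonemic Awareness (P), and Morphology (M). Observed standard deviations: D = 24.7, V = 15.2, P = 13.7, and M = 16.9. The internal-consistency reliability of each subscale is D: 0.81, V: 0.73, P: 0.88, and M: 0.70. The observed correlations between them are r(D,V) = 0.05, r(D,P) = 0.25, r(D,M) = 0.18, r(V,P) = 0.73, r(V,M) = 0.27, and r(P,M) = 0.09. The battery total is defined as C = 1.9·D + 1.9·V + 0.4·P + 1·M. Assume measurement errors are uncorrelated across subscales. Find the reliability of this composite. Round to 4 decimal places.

Var(C) = 1.9²·24.7² + 1.9²·15.2² + 0.4²·13.7² + 16.9² + 2·[3.61·24.7·15.2·0.05 + 0.76·24.7·13.7·0.25 + 1.9·24.7·16.9·0.18 + 0.76·15.2·13.7·0.73 + 1.9·15.2·16.9·0.27 + 0.4·13.7·16.9·0.09] = 3352.12 + 1060.94 = 4413.06.
Under uncorrelated errors the observed covariances equal the true-score covariances, so only the own-variance terms attenuate.
True-score variance = [1.9²·24.7²·0.81 + 1.9²·15.2²·0.73 + 0.4²·13.7²·0.88 + 16.9²·0.70] + 1060.94 = 2619.18 + 1060.94 = 3680.11.
Reliability = 3680.11 / 4413.06 = 0.8339.

0.8339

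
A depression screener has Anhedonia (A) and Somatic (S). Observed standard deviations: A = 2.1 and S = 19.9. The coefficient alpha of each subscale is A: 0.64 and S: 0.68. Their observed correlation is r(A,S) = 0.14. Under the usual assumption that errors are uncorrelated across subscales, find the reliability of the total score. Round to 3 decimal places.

0.689

Var(A+S) = 2.1² + 19.9² + 2·[2.1·19.9·0.14] = 400.42 + 11.7012 = 412.121.
With uncorrelated errors the cross-covariances are all true-score covariance, so they carry over unchanged; only the diagonal terms shrink to ρᵢσᵢ².
True-score variance = [2.1²·0.64 + 19.9²·0.68] + 11.7012 = 272.109 + 11.7012 = 283.81.
Reliability = 283.81 / 412.121 = 0.689.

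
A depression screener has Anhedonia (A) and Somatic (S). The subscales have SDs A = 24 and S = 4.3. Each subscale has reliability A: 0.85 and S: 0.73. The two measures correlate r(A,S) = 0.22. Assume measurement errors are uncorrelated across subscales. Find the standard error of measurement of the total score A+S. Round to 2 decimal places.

Var(total) = 594.49 + 45.408 = 639.898.
True-score variance = 503.098 + 45.408 = 548.506, so reliability = 0.8572.
Error variance = 639.898 − 548.506 = 91.3923; SEM = √91.3923 = 9.56.

9.56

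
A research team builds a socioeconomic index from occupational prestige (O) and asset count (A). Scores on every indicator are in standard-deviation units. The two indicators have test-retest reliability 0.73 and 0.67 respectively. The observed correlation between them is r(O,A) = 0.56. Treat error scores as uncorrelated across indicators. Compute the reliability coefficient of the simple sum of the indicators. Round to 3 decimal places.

Var(O+A) = 2 + 2·[0.56] = 2 + 1.12 = 3.12.
With uncorrelated errors the cross-covariances are all true-score covariance, so they carry over unchanged; only the diagonal terms shrink to ρᵢσᵢ².
True-score variance = [0.73 + 0.67] + 1.12 = 1.4 + 1.12 = 2.52.
Reliability = 2.52 / 3.12 = 0.808.

0.808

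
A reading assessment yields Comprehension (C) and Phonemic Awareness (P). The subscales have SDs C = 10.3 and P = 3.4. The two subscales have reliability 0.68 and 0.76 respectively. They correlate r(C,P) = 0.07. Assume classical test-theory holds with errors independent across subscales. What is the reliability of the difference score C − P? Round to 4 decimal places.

Var(C−P) = 10.3² + 3.4² − 2·10.3·3.4·0.07 = 117.65 − 4.9028 = 112.747.
With uncorrelated errors the cross-covariances are all true-score covariance, so they carry over unchanged; only the diagonal terms shrink to ρᵢσᵢ².
True-score variance = [10.3²·0.68 + 3.4²·0.76] − 4.9028 = 80.9268 − 4.9028 = 76.024.
Reliability = 76.024 / 112.747 = 0.6743.

0.6743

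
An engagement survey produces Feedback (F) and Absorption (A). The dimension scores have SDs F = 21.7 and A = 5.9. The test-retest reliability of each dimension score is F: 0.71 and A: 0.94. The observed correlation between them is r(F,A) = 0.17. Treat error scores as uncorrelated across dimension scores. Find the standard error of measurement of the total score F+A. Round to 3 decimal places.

Var(total) = 505.7 + 43.5302 = 549.23.
True-score variance = 367.053 + 43.5302 = 410.583, so reliability = 0.7476.
Error variance = 549.23 − 410.583 = 138.647; SEM = √138.647 = 11.775.

11.775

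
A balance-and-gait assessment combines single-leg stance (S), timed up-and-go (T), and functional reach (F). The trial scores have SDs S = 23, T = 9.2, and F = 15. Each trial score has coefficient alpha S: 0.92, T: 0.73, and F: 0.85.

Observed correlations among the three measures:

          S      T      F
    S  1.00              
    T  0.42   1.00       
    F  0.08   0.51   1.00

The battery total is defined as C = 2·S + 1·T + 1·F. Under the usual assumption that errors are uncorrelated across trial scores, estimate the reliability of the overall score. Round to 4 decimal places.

0.9255

Var(C) = 2²·23² + 9.2² + 15² + 2·[2·23·9.2·0.42 + 2·23·15·0.08 + 9.2·15·0.51] = 2425.64 + 606.648 = 3032.29.
Because errors are independent across components, Cov(Tᵢ,Tⱼ) = Cov(Xᵢ,Xⱼ); the off-diagonal part of the true-score variance is the same as above.
True-score variance = [2²·23²·0.92 + 9.2²·0.73 + 15²·0.85] + 606.648 = 2199.76 + 606.648 = 2806.41.
Reliability = 2806.41 / 3032.29 = 0.9255.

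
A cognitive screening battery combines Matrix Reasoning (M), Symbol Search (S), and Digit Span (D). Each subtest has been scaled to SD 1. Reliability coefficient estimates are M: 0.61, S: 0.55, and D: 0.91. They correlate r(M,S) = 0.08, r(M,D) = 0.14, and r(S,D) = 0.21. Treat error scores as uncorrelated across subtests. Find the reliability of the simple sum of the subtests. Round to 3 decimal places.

0.759

Var(M+S+D) = 3 + 2·[0.08 + 0.14 + 0.21] = 3 + 0.86 = 3.86.
With uncorrelated errors the cross-covariances are all true-score covariance, so they carry over unchanged; only the diagonal terms shrink to ρᵢσᵢ².
True-score variance = [0.61 + 0.55 + 0.91] + 0.86 = 2.07 + 0.86 = 2.93.
Reliability = 2.93 / 3.86 = 0.759.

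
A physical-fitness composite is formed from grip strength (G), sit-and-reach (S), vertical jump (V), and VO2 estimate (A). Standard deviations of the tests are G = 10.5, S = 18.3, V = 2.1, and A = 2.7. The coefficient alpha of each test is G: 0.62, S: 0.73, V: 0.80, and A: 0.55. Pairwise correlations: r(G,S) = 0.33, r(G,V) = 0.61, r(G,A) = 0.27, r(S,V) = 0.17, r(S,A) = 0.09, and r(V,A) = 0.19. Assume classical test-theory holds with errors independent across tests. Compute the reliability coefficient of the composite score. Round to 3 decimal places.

0.790

Var(G+S+V+A) = 10.5² + 18.3² + 2.1² + 2.7² + 2·[10.5·18.3·0.33 + 10.5·2.1·0.61 + 10.5·2.7·0.27 + 18.3·2.1·0.17 + 18.3·2.7·0.09 + 2.1·2.7·0.19] = 456.84 + 193.144 = 649.984.
With uncorrelated errors the cross-covariances are all true-score covariance, so they carry over unchanged; only the diagonal terms shrink to ρᵢσᵢ².
True-score variance = [10.5²·0.62 + 18.3²·0.73 + 2.1²·0.80 + 2.7²·0.55] + 193.144 = 320.362 + 193.144 = 513.506.
Reliability = 513.506 / 649.984 = 0.790.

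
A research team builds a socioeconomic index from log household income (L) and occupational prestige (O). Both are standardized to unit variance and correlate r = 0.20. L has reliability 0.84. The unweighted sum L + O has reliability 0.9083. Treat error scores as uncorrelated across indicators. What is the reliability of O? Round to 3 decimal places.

Var(L+O) = 2 + 2·0.20 = 2.400.
True-score variance = ρ_L + ρ_O + 2·0.20, so 0.9083 = (0.84 + ρ_O + 0.40) / 2.400.
ρ_O = 0.9083·2.400 − 0.84 − 0.40 = 0.940.

0.940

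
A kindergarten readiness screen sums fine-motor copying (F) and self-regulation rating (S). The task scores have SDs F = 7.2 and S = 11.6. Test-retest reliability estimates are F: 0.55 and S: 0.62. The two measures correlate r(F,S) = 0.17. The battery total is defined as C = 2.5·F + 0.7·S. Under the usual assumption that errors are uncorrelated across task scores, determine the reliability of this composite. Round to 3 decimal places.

Var(C) = 2.5²·7.2² + 0.7²·11.6² + 2·[1.75·7.2·11.6·0.17] = 389.934 + 49.6944 = 439.629.
Because errors are independent across components, Cov(Tᵢ,Tⱼ) = Cov(Xᵢ,Xⱼ); the off-diagonal part of the true-score variance is the same as above.
True-score variance = [2.5²·7.2²·0.55 + 0.7²·11.6²·0.62] + 49.6944 = 219.079 + 49.6944 = 268.774.
Reliability = 268.774 / 439.629 = 0.611.

0.611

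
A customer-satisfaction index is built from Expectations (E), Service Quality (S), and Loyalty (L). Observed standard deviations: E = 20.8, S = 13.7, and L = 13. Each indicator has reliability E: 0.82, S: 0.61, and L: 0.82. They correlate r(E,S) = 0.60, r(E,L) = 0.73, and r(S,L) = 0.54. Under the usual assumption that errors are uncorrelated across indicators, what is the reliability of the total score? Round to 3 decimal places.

0.894

Var(E+S+L) = 20.8² + 13.7² + 13² + 2·[20.8·13.7·0.60 + 20.8·13·0.73 + 13.7·13·0.54] = 789.33 + 929.084 = 1718.41.
Under uncorrelated errors the observed covariances equal the true-score covariances, so only the own-variance terms attenuate.
True-score variance = [20.8²·0.82 + 13.7²·0.61 + 13²·0.82] + 929.084 = 607.836 + 929.084 = 1536.92.
Reliability = 1536.92 / 1718.41 = 0.894.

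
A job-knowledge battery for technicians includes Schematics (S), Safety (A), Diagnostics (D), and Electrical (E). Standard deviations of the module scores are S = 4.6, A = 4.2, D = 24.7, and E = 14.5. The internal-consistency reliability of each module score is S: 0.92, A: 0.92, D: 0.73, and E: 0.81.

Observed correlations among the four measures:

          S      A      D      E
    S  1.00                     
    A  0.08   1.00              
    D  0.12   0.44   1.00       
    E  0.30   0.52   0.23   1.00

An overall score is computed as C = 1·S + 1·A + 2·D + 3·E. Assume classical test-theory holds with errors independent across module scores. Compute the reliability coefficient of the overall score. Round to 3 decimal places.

0.827

Var(C) = 4.6² + 4.2² + 2²·24.7² + 3²·14.5² + 2·[4.6·4.2·0.08 + 2·4.6·24.7·0.12 + 3·4.6·14.5·0.30 + 2·4.2·24.7·0.44 + 3·4.2·14.5·0.52 + 6·24.7·14.5·0.23] = 4371.41 + 1538.77 = 5910.18.
With uncorrelated errors the cross-covariances are all true-score covariance, so they carry over unchanged; only the diagonal terms shrink to ρᵢσᵢ².
True-score variance = [4.6²·0.92 + 4.2²·0.92 + 2²·24.7²·0.73 + 3²·14.5²·0.81] + 1538.77 = 3349.88 + 1538.77 = 4888.65.
Reliability = 4888.65 / 5910.18 = 0.827.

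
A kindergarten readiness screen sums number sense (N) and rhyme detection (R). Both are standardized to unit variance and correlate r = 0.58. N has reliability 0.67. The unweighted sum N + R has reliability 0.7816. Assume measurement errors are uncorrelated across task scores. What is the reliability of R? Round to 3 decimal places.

Var(N+R) = 2 + 2·0.58 = 3.160.
True-score variance = ρ_N + ρ_R + 2·0.58, so 0.7816 = (0.67 + ρ_R + 1.16) / 3.160.
ρ_R = 0.7816·3.160 − 0.67 − 1.16 = 0.640.

0.640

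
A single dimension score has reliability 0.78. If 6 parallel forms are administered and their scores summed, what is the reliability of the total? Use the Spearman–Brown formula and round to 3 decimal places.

ρ_k = kρ / (1 + (k−1)ρ) = 6·0.78 / (1 + 5·0.78) = 4.680 / 4.900 = 0.955.

0.955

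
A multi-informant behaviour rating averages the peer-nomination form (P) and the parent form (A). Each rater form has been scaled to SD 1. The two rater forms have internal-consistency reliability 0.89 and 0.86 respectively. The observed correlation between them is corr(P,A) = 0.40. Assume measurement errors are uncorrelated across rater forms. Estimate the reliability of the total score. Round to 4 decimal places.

Var(P+A) = 2 + 2·[0.40] = 2 + 0.8 = 2.8.
With uncorrelated errors the cross-covariances are all true-score covariance, so they carry over unchanged; only the diagonal terms shrink to ρᵢσᵢ².
True-score variance = [0.89 + 0.86] + 0.8 = 1.75 + 0.8 = 2.55.
Reliability = 2.55 / 2.8 = 0.9107.

0.9107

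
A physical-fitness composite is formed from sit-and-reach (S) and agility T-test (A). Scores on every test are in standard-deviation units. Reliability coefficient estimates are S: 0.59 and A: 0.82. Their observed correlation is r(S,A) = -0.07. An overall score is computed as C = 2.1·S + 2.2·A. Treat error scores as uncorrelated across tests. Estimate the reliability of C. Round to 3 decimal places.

0.689

Var(C) = 2.1² + 2.2² + 2·[4.62·(-0.07)] = 9.25 − 0.6468 = 8.6032.
With uncorrelated errors the cross-covariances are all true-score covariance, so they carry over unchanged; only the diagonal terms shrink to ρᵢσᵢ².
True-score variance = [2.1²·0.59 + 2.2²·0.82] − 0.6468 = 6.5707 − 0.6468 = 5.9239.
Reliability = 5.9239 / 8.6032 = 0.689.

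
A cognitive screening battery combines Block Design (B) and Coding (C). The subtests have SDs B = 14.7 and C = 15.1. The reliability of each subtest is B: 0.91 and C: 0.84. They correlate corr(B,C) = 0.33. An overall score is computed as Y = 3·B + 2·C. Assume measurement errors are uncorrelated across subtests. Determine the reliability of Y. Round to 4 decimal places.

0.9141

Var(Y) = 3²·14.7² + 2²·15.1² + 2·[6·14.7·15.1·0.33] = 2856.85 + 879.001 = 3735.85.
Under uncorrelated errors the observed covariances equal the true-score covariances, so only the own-variance terms attenuate.
True-score variance = [3²·14.7²·0.91 + 2²·15.1²·0.84] + 879.001 = 2535.89 + 879.001 = 3414.89.
Reliability = 3414.89 / 3735.85 = 0.9141.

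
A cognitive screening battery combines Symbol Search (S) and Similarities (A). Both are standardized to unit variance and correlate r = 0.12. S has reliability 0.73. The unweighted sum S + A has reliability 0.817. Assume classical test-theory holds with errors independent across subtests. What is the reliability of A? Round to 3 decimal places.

Var(S+A) = 2 + 2·0.12 = 2.240.
True-score variance = ρ_S + ρ_A + 2·0.12, so 0.817 = (0.73 + ρ_A + 0.24) / 2.240.
ρ_A = 0.817·2.240 − 0.73 − 0.24 = 0.860.

0.860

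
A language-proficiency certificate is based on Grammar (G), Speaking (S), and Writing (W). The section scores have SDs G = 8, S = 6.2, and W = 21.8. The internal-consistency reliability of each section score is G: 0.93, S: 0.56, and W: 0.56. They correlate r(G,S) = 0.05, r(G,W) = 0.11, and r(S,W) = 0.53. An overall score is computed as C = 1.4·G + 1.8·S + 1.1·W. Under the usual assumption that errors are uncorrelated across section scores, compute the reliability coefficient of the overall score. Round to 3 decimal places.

0.732

Var(C) = 1.4²·8² + 1.8²·6.2² + 1.1²·21.8² + 2·[2.52·8·6.2·0.05 + 1.54·8·21.8·0.11 + 1.98·6.2·21.8·0.53] = 825.026 + 355.26 = 1180.29.
With uncorrelated errors the cross-covariances are all true-score covariance, so they carry over unchanged; only the diagonal terms shrink to ρᵢσᵢ².
True-score variance = [1.4²·8²·0.93 + 1.8²·6.2²·0.56 + 1.1²·21.8²·0.56] + 355.26 = 508.427 + 355.26 = 863.687.
Reliability = 863.687 / 1180.29 = 0.732.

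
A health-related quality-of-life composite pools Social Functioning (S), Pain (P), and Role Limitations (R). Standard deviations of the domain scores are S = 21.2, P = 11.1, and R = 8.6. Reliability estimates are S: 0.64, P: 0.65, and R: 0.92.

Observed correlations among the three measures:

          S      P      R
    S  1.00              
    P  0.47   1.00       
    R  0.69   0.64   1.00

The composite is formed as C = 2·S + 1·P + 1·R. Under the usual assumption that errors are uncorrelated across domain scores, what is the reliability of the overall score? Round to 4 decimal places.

Var(C) = 2²·21.2² + 11.1² + 8.6² + 2·[2·21.2·11.1·0.47 + 2·21.2·8.6·0.69 + 11.1·8.6·0.64] = 1994.93 + 1067.79 = 3062.72.
Under uncorrelated errors the observed covariances equal the true-score covariances, so only the own-variance terms attenuate.
True-score variance = [2²·21.2²·0.64 + 11.1²·0.65 + 8.6²·0.92] + 1067.79 = 1298.7 + 1067.79 = 2366.49.
Reliability = 2366.49 / 3062.72 = 0.7727.

0.7727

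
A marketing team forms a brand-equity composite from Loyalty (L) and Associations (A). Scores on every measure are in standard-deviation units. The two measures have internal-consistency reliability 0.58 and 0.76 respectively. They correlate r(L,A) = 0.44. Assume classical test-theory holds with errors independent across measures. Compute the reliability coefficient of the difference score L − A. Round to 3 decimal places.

Var(L−A) = 1 + 1 − 2·0.44 = 2 − 0.88 = 1.12.
Because errors are independent across components, Cov(Tᵢ,Tⱼ) = Cov(Xᵢ,Xⱼ); the off-diagonal part of the true-score variance is the same as above.
True-score variance = [0.58 + 0.76] − 0.88 = 1.34 − 0.88 = 0.46.
Reliability = 0.46 / 1.12 = 0.411.

0.411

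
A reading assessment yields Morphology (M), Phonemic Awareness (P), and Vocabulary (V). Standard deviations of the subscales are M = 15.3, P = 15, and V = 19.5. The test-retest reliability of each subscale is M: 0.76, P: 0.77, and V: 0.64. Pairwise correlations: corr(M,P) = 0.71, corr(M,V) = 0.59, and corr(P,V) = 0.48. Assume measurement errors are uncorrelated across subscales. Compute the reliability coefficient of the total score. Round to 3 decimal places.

0.864

Var(M+P+V) = 15.3² + 15² + 19.5² + 2·[15.3·15·0.71 + 15.3·19.5·0.59 + 15·19.5·0.48] = 839.34 + 958.743 = 1798.08.
Under uncorrelated errors the observed covariances equal the true-score covariances, so only the own-variance terms attenuate.
True-score variance = [15.3²·0.76 + 15²·0.77 + 19.5²·0.64] + 958.743 = 594.518 + 958.743 = 1553.26.
Reliability = 1553.26 / 1798.08 = 0.864.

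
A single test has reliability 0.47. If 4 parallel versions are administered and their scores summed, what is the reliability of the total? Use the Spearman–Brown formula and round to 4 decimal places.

0.7801

ρ_k = kρ / (1 + (k−1)ρ) = 4·0.47 / (1 + 3·0.47) = 1.880 / 2.410 = 0.7801.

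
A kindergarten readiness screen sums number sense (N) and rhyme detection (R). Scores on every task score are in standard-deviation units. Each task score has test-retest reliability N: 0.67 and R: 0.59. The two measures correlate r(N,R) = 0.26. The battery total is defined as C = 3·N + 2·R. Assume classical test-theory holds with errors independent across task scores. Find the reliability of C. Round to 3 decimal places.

Var(C) = 3² + 2² + 2·[6·0.26] = 13 + 3.12 = 16.12.
Because errors are independent across components, Cov(Tᵢ,Tⱼ) = Cov(Xᵢ,Xⱼ); the off-diagonal part of the true-score variance is the same as above.
True-score variance = [3²·0.67 + 2²·0.59] + 3.12 = 8.39 + 3.12 = 11.51.
Reliability = 11.51 / 16.12 = 0.714.

0.714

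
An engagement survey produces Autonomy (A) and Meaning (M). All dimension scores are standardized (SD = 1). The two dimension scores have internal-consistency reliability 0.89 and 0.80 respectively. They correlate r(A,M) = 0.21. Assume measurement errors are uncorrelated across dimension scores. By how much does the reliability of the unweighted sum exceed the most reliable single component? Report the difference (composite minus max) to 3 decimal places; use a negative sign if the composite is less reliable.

-0.018

Var(sum) = 2 + 0.42 = 2.42; true-score variance = 1.69 + 0.42 = 2.11; composite reliability = 0.8719.
Max component reliability = 0.8900.
Difference = 0.8719 − 0.8900 = -0.018.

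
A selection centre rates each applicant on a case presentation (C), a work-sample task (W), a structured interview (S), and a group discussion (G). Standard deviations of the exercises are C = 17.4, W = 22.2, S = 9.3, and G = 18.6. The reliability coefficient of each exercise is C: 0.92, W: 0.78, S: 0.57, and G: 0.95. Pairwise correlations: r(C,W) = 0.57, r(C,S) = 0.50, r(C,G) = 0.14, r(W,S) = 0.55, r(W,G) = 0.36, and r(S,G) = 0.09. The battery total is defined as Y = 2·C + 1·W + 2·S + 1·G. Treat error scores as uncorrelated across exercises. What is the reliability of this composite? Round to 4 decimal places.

0.9245

Var(Y) = 2²·17.4² + 22.2² + 2²·9.3² + 18.6² + 2·[2·17.4·22.2·0.57 + 4·17.4·9.3·0.50 + 2·17.4·18.6·0.14 + 2·22.2·9.3·0.55 + 22.2·18.6·0.36 + 2·9.3·18.6·0.09] = 2395.8 + 2523.02 = 4918.82.
Under uncorrelated errors the observed covariances equal the true-score covariances, so only the own-variance terms attenuate.
True-score variance = [2²·17.4²·0.92 + 22.2²·0.78 + 2²·9.3²·0.57 + 18.6²·0.95] + 2523.02 = 2024.43 + 2523.02 = 4547.46.
Reliability = 4547.46 / 4918.82 = 0.9245.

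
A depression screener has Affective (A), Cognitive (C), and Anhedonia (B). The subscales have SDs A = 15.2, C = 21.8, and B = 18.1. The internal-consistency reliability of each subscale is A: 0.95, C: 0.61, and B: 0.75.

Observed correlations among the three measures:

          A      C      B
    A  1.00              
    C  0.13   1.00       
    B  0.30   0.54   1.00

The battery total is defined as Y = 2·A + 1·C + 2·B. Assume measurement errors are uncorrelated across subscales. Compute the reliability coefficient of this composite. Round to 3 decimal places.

Var(Y) = 2²·15.2² + 21.8² + 2²·18.1² + 2·[2·15.2·21.8·0.13 + 4·15.2·18.1·0.30 + 2·21.8·18.1·0.54] = 2709.84 + 1684.89 = 4394.73.
With uncorrelated errors the cross-covariances are all true-score covariance, so they carry over unchanged; only the diagonal terms shrink to ρᵢσᵢ².
True-score variance = [2²·15.2²·0.95 + 21.8²·0.61 + 2²·18.1²·0.75] + 1684.89 = 2150.68 + 1684.89 = 3835.57.
Reliability = 3835.57 / 4394.73 = 0.873.

0.873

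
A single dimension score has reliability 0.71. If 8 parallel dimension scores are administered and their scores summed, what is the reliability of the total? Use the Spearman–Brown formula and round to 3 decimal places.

0.951

ρ_k = kρ / (1 + (k−1)ρ) = 8·0.71 / (1 + 7·0.71) = 5.680 / 5.970 = 0.951.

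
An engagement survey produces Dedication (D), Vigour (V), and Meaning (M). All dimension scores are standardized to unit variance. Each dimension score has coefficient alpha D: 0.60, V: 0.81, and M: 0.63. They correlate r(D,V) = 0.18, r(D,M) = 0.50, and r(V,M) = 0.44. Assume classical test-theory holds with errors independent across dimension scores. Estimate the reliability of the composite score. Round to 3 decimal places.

0.817

Var(D+V+M) = 3 + 2·[0.18 + 0.50 + 0.44] = 3 + 2.24 = 5.24.
Under uncorrelated errors the observed covariances equal the true-score covariances, so only the own-variance terms attenuate.
True-score variance = [0.60 + 0.81 + 0.63] + 2.24 = 2.04 + 2.24 = 4.28.
Reliability = 4.28 / 5.24 = 0.817.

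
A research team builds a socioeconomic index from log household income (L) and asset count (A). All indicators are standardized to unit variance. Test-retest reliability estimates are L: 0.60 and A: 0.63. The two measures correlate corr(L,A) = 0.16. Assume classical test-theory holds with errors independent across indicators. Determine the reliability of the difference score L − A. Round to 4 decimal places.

Var(L−A) = 1 + 1 − 2·0.16 = 2 − 0.32 = 1.68.
Because errors are independent across components, Cov(Tᵢ,Tⱼ) = Cov(Xᵢ,Xⱼ); the off-diagonal part of the true-score variance is the same as above.
True-score variance = [0.60 + 0.63] − 0.32 = 1.23 − 0.32 = 0.91.
Reliability = 0.91 / 1.68 = 0.5417.

0.5417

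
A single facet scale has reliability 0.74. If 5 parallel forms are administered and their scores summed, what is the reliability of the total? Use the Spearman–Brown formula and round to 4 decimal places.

ρ_k = kρ / (1 + (k−1)ρ) = 5·0.74 / (1 + 4·0.74) = 3.700 / 3.960 = 0.9343.

0.9343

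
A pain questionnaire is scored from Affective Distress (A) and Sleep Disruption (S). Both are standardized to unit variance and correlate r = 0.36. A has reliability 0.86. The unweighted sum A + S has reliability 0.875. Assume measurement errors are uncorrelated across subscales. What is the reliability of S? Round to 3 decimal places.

0.800

Var(A+S) = 2 + 2·0.36 = 2.720.
True-score variance = ρ_A + ρ_S + 2·0.36, so 0.875 = (0.86 + ρ_S + 0.72) / 2.720.
ρ_S = 0.875·2.720 − 0.86 − 0.72 = 0.800.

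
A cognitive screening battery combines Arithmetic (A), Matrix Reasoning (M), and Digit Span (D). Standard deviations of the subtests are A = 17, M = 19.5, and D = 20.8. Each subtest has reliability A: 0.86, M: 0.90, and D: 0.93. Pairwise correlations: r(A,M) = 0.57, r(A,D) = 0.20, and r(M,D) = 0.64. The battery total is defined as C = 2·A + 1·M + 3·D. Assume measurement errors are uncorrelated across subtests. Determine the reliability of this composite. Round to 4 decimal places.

Var(C) = 2²·17² + 19.5² + 3²·20.8² + 2·[2·17·19.5·0.57 + 6·17·20.8·0.20 + 3·19.5·20.8·0.64] = 5430.01 + 3161.96 = 8591.97.
Under uncorrelated errors the observed covariances equal the true-score covariances, so only the own-variance terms attenuate.
True-score variance = [2²·17²·0.86 + 19.5²·0.90 + 3²·20.8²·0.93] + 3161.96 = 4957.58 + 3161.96 = 8119.55.
Reliability = 8119.55 / 8591.97 = 0.9450.

0.9450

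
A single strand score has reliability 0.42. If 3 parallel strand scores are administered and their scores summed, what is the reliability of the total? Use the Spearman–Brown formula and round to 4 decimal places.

0.6848

ρ_k = kρ / (1 + (k−1)ρ) = 3·0.42 / (1 + 2·0.42) = 1.260 / 1.840 = 0.6848.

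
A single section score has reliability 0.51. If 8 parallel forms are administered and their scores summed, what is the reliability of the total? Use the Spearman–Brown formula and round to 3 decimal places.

ρ_k = kρ / (1 + (k−1)ρ) = 8·0.51 / (1 + 7·0.51) = 4.080 / 4.570 = 0.893.

0.893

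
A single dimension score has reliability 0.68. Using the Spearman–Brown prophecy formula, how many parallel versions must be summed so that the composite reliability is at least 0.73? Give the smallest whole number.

2

k ≥ ρ*(1−ρ₁)/(ρ₁(1−ρ*)) = 0.73·0.32 / (0.68·0.27) = 1.272.
Smallest integer k = 2.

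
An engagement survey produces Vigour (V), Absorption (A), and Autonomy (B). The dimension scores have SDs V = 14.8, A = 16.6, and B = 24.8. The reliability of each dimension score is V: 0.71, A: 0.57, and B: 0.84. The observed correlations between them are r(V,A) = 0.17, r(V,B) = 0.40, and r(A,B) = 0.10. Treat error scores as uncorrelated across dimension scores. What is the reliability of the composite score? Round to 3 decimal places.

Var(V+A+B) = 14.8² + 16.6² + 24.8² + 2·[14.8·16.6·0.17 + 14.8·24.8·0.40 + 16.6·24.8·0.10] = 1109.64 + 459.499 = 1569.14.
With uncorrelated errors the cross-covariances are all true-score covariance, so they carry over unchanged; only the diagonal terms shrink to ρᵢσᵢ².
True-score variance = [14.8²·0.71 + 16.6²·0.57 + 24.8²·0.84] + 459.499 = 829.221 + 459.499 = 1288.72.
Reliability = 1288.72 / 1569.14 = 0.821.

0.821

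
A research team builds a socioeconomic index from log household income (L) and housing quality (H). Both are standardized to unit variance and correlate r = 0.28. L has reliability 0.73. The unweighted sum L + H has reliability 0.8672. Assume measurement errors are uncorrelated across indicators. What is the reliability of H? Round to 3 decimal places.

Var(L+H) = 2 + 2·0.28 = 2.560.
True-score variance = ρ_L + ρ_H + 2·0.28, so 0.8672 = (0.73 + ρ_H + 0.56) / 2.560.
ρ_H = 0.8672·2.560 − 0.73 − 0.56 = 0.930.

0.930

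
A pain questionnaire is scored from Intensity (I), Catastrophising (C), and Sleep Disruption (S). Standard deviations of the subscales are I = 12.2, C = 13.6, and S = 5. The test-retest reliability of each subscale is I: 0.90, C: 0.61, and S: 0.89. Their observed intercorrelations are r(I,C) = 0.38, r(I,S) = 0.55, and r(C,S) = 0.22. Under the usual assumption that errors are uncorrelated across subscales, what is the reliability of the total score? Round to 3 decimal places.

Var(I+C+S) = 12.2² + 13.6² + 5² + 2·[12.2·13.6·0.38 + 12.2·5·0.55 + 13.6·5·0.22] = 358.8 + 223.119 = 581.919.
With uncorrelated errors the cross-covariances are all true-score covariance, so they carry over unchanged; only the diagonal terms shrink to ρᵢσᵢ².
True-score variance = [12.2²·0.90 + 13.6²·0.61 + 5²·0.89] + 223.119 = 269.032 + 223.119 = 492.151.
Reliability = 492.151 / 581.919 = 0.846.

0.846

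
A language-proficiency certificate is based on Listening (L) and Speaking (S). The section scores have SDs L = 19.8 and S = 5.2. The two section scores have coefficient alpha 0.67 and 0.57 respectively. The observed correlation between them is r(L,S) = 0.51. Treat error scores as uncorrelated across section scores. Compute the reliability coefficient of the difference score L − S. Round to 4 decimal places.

0.5510

Var(L−S) = 19.8² + 5.2² − 2·19.8·5.2·0.51 = 419.08 − 105.019 = 314.061.
Under uncorrelated errors the observed covariances equal the true-score covariances, so only the own-variance terms attenuate.
True-score variance = [19.8²·0.67 + 5.2²·0.57] − 105.019 = 278.08 − 105.019 = 173.06.
Reliability = 173.06 / 314.061 = 0.5510.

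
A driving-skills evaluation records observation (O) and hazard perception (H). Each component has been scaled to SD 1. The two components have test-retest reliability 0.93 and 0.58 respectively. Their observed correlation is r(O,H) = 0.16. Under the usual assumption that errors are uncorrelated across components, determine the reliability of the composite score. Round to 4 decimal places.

0.7888

Var(O+H) = 2 + 2·[0.16] = 2 + 0.32 = 2.32.
With uncorrelated errors the cross-covariances are all true-score covariance, so they carry over unchanged; only the diagonal terms shrink to ρᵢσᵢ².
True-score variance = [0.93 + 0.58] + 0.32 = 1.51 + 0.32 = 1.83.
Reliability = 1.83 / 2.32 = 0.7888.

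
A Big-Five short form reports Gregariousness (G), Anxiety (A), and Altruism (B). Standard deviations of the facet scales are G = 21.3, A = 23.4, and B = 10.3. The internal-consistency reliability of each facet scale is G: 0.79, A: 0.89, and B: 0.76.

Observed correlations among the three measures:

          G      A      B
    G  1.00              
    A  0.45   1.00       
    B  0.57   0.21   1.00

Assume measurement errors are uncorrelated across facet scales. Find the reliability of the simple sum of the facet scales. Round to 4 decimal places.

Var(G+A+B) = 21.3² + 23.4² + 10.3² + 2·[21.3·23.4·0.45 + 21.3·10.3·0.57 + 23.4·10.3·0.21] = 1107.34 + 799.911 = 1907.25.
With uncorrelated errors the cross-covariances are all true-score covariance, so they carry over unchanged; only the diagonal terms shrink to ρᵢσᵢ².
True-score variance = [21.3²·0.79 + 23.4²·0.89 + 10.3²·0.76] + 799.911 = 926.372 + 799.911 = 1726.28.
Reliability = 1726.28 / 1907.25 = 0.9051.

0.9051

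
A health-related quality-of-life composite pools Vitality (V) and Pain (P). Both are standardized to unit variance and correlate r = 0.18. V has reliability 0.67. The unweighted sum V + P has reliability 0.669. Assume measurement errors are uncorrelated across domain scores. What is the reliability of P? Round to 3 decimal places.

Var(V+P) = 2 + 2·0.18 = 2.360.
True-score variance = ρ_V + ρ_P + 2·0.18, so 0.669 = (0.67 + ρ_P + 0.36) / 2.360.
ρ_P = 0.669·2.360 − 0.67 − 0.36 = 0.549.

0.549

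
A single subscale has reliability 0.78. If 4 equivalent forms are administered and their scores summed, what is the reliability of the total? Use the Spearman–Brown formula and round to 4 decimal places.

0.9341

ρ_k = kρ / (1 + (k−1)ρ) = 4·0.78 / (1 + 3·0.78) = 3.120 / 3.340 = 0.9341.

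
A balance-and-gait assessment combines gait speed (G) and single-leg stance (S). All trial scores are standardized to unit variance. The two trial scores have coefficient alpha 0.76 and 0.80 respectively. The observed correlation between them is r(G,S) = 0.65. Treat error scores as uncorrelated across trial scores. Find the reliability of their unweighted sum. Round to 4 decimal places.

0.8667

Var(G+S) = 2 + 2·[0.65] = 2 + 1.3 = 3.3.
Under uncorrelated errors the observed covariances equal the true-score covariances, so only the own-variance terms attenuate.
True-score variance = [0.76 + 0.80] + 1.3 = 1.56 + 1.3 = 2.86.
Reliability = 2.86 / 3.3 = 0.8667.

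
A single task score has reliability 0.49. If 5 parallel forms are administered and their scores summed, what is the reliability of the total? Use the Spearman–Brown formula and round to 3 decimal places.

ρ_k = kρ / (1 + (k−1)ρ) = 5·0.49 / (1 + 4·0.49) = 2.450 / 2.960 = 0.828.

0.828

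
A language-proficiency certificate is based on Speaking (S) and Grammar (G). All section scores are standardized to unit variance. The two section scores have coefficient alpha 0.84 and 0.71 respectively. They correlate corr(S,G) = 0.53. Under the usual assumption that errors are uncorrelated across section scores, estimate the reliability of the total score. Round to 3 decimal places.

Var(S+G) = 2 + 2·[0.53] = 2 + 1.06 = 3.06.
Because errors are independent across components, Cov(Tᵢ,Tⱼ) = Cov(Xᵢ,Xⱼ); the off-diagonal part of the true-score variance is the same as above.
True-score variance = [0.84 + 0.71] + 1.06 = 1.55 + 1.06 = 2.61.
Reliability = 2.61 / 3.06 = 0.853.

0.853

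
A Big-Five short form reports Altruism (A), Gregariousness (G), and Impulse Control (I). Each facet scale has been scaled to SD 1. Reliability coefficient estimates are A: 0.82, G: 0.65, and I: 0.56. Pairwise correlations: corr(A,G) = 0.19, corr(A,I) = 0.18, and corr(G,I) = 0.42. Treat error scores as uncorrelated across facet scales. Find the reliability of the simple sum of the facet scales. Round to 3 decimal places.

Var(A+G+I) = 3 + 2·[0.19 + 0.18 + 0.42] = 3 + 1.58 = 4.58.
Under uncorrelated errors the observed covariances equal the true-score covariances, so only the own-variance terms attenuate.
True-score variance = [0.82 + 0.65 + 0.56] + 1.58 = 2.03 + 1.58 = 3.61.
Reliability = 3.61 / 4.58 = 0.788.

0.788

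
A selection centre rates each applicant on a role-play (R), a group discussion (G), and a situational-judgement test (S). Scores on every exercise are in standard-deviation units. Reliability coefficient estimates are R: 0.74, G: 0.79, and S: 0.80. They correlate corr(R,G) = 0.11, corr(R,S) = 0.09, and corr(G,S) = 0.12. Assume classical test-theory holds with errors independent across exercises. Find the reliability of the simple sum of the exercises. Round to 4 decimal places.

0.8159

Var(R+G+S) = 3 + 2·[0.11 + 0.09 + 0.12] = 3 + 0.64 = 3.64.
Under uncorrelated errors the observed covariances equal the true-score covariances, so only the own-variance terms attenuate.
True-score variance = [0.74 + 0.79 + 0.80] + 0.64 = 2.33 + 0.64 = 2.97.
Reliability = 2.97 / 3.64 = 0.8159.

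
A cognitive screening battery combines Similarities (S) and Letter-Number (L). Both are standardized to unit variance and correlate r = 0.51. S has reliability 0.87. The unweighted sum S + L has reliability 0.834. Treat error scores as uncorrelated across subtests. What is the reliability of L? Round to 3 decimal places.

0.629

Var(S+L) = 2 + 2·0.51 = 3.020.
True-score variance = ρ_S + ρ_L + 2·0.51, so 0.834 = (0.87 + ρ_L + 1.02) / 3.020.
ρ_L = 0.834·3.020 − 0.87 − 1.02 = 0.629.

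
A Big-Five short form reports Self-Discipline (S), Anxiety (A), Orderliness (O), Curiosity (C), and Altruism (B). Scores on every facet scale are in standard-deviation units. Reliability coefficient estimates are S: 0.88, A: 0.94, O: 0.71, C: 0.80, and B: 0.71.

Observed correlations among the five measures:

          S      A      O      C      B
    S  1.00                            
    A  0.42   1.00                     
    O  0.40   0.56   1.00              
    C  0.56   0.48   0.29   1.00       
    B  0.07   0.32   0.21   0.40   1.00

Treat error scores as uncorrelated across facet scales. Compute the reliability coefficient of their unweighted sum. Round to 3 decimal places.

Var(S+A+O+C+B) = 5 + 2·[0.42 + 0.40 + 0.56 + 0.07 + 0.56 + 0.48 + 0.32 + 0.29 + 0.21 + 0.40] = 5 + 7.42 = 12.42.
Under uncorrelated errors the observed covariances equal the true-score covariances, so only the own-variance terms attenuate.
True-score variance = [0.88 + 0.94 + 0.71 + 0.80 + 0.71] + 7.42 = 4.04 + 7.42 = 11.46.
Reliability = 11.46 / 12.42 = 0.923.

0.923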